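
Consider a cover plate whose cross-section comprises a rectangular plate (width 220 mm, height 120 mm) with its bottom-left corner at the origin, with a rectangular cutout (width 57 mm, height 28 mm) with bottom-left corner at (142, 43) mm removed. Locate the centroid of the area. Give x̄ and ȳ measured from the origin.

plate: A = 220 × 120 = 26400.00, centroid at (110.00, 60.00).
hole: A = −(57 × 28) = -1596.00, centroid at (170.50, 57.00).
ΣA = 24804.00 mm², ΣAx̄ = 2631882.00 mm³, ΣAȳ = 1493028.00 mm³.
x̄ = 2631882.00/24804.00 = 106.11 mm; ȳ = 1493028.00/24804.00 = 60.19 mm.

x̄ = 106.11 mm, ȳ = 60.19 mm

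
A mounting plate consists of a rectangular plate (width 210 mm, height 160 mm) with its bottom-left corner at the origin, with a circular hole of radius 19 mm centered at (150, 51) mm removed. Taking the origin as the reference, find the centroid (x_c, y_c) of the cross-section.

x_c = 103.43 mm, y_c = 81.01 mm

Part | A | x̄ᵢ | ȳᵢ | A·x̄ᵢ | A·ȳᵢ
plate | 33600.00 | 105.00 | 80.00 | 3528000.00 | 2688000.00
hole | -1134.11 | 150.00 | 51.00 | -170117.24 | -57839.86
Σ | 32465.89 |  |  | 3357882.76 | 2630160.14
x_c = 3357882.76 / 32465.89 = 103.43 mm
y_c = 2630160.14 / 32465.89 = 81.01 mm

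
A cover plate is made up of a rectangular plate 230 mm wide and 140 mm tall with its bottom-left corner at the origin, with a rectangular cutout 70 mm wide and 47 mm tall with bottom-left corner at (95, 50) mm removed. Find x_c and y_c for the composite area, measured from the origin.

x_c = 113.29 mm, y_c = 69.60 mm

plate: A = 230 × 140 = 32200.00, centroid at (115.00, 70.00).
hole: A = −(70 × 47) = -3290.00, centroid at (130.00, 73.50).
ΣA = 28910.00 mm², ΣAx_c = 3275300.00 mm³, ΣAy_c = 2012185.00 mm³.
x_c = 3275300.00/28910.00 = 113.29 mm; y_c = 2012185.00/28910.00 = 69.60 mm.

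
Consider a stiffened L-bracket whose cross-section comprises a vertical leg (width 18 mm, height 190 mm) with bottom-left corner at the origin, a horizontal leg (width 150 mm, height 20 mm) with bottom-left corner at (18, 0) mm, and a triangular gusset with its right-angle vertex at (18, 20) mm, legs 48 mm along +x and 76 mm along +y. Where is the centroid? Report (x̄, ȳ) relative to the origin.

x̄ = 45.10 mm, ȳ = 53.08 mm

vertical leg: A = 18 × 190 = 3420.00, centroid at (9.00, 95.00).
horizontal leg: A = 150 × 20 = 3000.00, centroid at (93.00, 10.00).
gusset: A = ½·48·76 = 1824.00, centroid at (34.00, 45.33).
ΣA = 8244.00 mm²
ΣAx̄ = (3420.00)(9.00) + (3000.00)(93.00) + (1824.00)(34.00) = 371796.00 mm³
ΣAȳ = (3420.00)(95.00) + (3000.00)(10.00) + (1824.00)(45.33) = 437588.00 mm³
x̄ = 371796.00 / 8244.00 = 45.10 mm
ȳ = 437588.00 / 8244.00 = 53.08 mm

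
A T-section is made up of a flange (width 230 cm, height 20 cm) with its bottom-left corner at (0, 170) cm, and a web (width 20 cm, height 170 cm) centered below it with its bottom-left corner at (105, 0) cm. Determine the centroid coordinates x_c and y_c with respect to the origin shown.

web: A = 20 × 170 = 3400.00, centroid at (115.00, 85.00).
flange: A = 230 × 20 = 4600.00, centroid at (115.00, 180.00).
ΣA = 8000.00 cm²
ΣAx_c = (3400.00)(115.00) + (4600.00)(115.00) = 920000.00 cm³
ΣAy_c = (3400.00)(85.00) + (4600.00)(180.00) = 1117000.00 cm³
x_c = 920000.00 / 8000.00 = 115.00 cm
y_c = 1117000.00 / 8000.00 = 139.62 cm

x_c = 115.00 cm, y_c = 139.62 cm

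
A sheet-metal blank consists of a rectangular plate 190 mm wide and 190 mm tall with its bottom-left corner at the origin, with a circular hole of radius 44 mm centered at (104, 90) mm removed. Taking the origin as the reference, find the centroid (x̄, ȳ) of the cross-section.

Part | A | x̄ᵢ | ȳᵢ | A·x̄ᵢ | A·ȳᵢ
plate | 36100.00 | 95.00 | 95.00 | 3429500.00 | 3429500.00
hole | -6082.12 | 104.00 | 90.00 | -632540.83 | -547391.10
Σ | 30017.88 |  |  | 2796959.17 | 2882108.90
x̄ = 2796959.17 / 30017.88 = 93.18 mm
ȳ = 2882108.90 / 30017.88 = 96.01 mm

x̄ = 93.18 mm, ȳ = 96.01 mm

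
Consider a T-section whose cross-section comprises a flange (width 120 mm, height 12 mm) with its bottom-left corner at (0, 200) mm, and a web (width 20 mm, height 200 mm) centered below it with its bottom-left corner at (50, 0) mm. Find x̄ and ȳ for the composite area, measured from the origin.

x̄ = 60.00 mm, ȳ = 128.06 mm

Part | A | x̄ᵢ | ȳᵢ | A·x̄ᵢ | A·ȳᵢ
web | 4000.00 | 60.00 | 100.00 | 240000.00 | 400000.00
flange | 1440.00 | 60.00 | 206.00 | 86400.00 | 296640.00
Σ | 5440.00 |  |  | 326400.00 | 696640.00
x̄ = 326400.00 / 5440.00 = 60.00 mm
ȳ = 696640.00 / 5440.00 = 128.06 mm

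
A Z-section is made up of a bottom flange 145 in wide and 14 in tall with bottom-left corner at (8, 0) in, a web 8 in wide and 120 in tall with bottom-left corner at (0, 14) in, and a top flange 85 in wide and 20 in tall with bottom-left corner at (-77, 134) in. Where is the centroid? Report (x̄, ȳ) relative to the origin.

x̄ = 23.16 in, ȳ = 70.37 in

Part | A | x̄ᵢ | ȳᵢ | A·x̄ᵢ | A·ȳᵢ
bottom flange | 2030.00 | 80.50 | 7.00 | 163415.00 | 14210.00
web | 960.00 | 4.00 | 74.00 | 3840.00 | 71040.00
top flange | 1700.00 | -34.50 | 144.00 | -58650.00 | 244800.00
Σ | 4690.00 |  |  | 108605.00 | 330050.00
x̄ = 108605.00 / 4690.00 = 23.16 in
ȳ = 330050.00 / 4690.00 = 70.37 in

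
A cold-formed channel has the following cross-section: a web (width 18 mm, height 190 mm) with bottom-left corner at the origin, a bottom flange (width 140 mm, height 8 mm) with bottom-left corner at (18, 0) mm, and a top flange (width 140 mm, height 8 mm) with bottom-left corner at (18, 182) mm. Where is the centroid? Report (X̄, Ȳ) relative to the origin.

web: A = 18 × 190 = 3420.00, centroid at (9.00, 95.00).
bottom flange: A = 140 × 8 = 1120.00, centroid at (88.00, 4.00).
top flange: A = 140 × 8 = 1120.00, centroid at (88.00, 186.00).
ΣA = 5660.00 mm², ΣAX̄ = 227900.00 mm³, ΣAȲ = 537700.00 mm³.
X̄ = 227900.00/5660.00 = 40.27 mm; Ȳ = 537700.00/5660.00 = 95.00 mm.

X̄ = 40.27 mm, Ȳ = 95.00 mm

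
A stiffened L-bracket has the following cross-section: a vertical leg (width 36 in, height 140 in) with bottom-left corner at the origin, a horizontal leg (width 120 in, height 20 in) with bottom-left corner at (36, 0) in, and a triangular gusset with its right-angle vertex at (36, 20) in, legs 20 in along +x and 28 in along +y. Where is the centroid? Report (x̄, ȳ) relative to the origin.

x̄ = 43.14 in, ȳ = 49.87 in

vertical leg: A = 36 × 140 = 5040.00, centroid at (18.00, 70.00).
horizontal leg: A = 120 × 20 = 2400.00, centroid at (96.00, 10.00).
gusset: A = ½·20·28 = 280.00, centroid at (42.67, 29.33).
ΣA = 7720.00 in², ΣAx̄ = 333066.67 in³, ΣAȳ = 385013.33 in³.
x̄ = 333066.67/7720.00 = 43.14 in; ȳ = 385013.33/7720.00 = 49.87 in.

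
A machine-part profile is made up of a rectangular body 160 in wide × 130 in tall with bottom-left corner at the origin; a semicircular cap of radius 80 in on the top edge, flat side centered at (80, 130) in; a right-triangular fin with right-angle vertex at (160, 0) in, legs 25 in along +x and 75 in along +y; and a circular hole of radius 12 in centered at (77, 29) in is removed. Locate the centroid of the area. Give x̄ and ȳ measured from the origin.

Part | A | x̄ᵢ | ȳᵢ | A·x̄ᵢ | A·ȳᵢ
rectangular body | 20800.00 | 80.00 | 65.00 | 1664000.00 | 1352000.00
semicircular top | 10053.10 | 80.00 | 163.95 | 804247.72 | 1648235.88
triangular fin | 937.50 | 168.33 | 25.00 | 157812.50 | 23437.50
hole | -452.39 | 77.00 | 29.00 | -34833.98 | -13119.29
Σ | 31338.21 |  |  | 2591226.24 | 3010554.09
x̄ = 2591226.24 / 31338.21 = 82.69 in
ȳ = 3010554.09 / 31338.21 = 96.07 in

x̄ = 82.69 in, ȳ = 96.07 in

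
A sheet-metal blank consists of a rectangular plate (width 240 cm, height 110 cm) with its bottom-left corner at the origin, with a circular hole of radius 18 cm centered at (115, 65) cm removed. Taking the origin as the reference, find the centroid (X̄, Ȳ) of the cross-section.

plate: A = 240 × 110 = 26400.00, centroid at (120.00, 55.00).
hole: A = −π·18² = -1017.88, centroid at (115.00, 65.00).
ΣA = 25382.12 cm², ΣAX̄ = 3050944.26 cm³, ΣAȲ = 1385838.06 cm³.
X̄ = 3050944.26/25382.12 = 120.20 cm; Ȳ = 1385838.06/25382.12 = 54.60 cm.

X̄ = 120.20 cm, Ȳ = 54.60 cm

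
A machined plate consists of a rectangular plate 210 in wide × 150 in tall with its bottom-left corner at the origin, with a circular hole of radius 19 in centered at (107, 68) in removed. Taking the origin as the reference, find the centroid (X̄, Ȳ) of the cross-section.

plate: A = 210 × 150 = 31500.00, centroid at (105.00, 75.00).
hole: A = −π·19² = -1134.11, centroid at (107.00, 68.00).
ΣA = 30365.89 in²
ΣAX̄ = (31500.00)(105.00) + (-1134.11)(107.00) = 3186149.70 in³
ΣAȲ = (31500.00)(75.00) + (-1134.11)(68.00) = 2285380.18 in³
X̄ = 3186149.70 / 30365.89 = 104.93 in
Ȳ = 2285380.18 / 30365.89 = 75.26 in

X̄ = 104.93 in, Ȳ = 75.26 in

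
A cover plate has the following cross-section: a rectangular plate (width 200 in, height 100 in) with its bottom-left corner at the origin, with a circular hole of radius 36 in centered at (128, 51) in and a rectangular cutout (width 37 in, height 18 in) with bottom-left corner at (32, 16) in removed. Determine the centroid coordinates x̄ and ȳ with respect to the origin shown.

Part | A | x̄ᵢ | ȳᵢ | A·x̄ᵢ | A·ȳᵢ
plate | 20000.00 | 100.00 | 50.00 | 2000000.00 | 1000000.00
hole 1 | -4071.50 | 128.00 | 51.00 | -521152.52 | -207646.71
hole 2 | -666.00 | 50.50 | 25.00 | -33633.00 | -16650.00
Σ | 15262.50 |  |  | 1445214.48 | 775703.29
x̄ = 1445214.48 / 15262.50 = 94.69 in
ȳ = 775703.29 / 15262.50 = 50.82 in

x̄ = 94.69 in, ȳ = 50.82 in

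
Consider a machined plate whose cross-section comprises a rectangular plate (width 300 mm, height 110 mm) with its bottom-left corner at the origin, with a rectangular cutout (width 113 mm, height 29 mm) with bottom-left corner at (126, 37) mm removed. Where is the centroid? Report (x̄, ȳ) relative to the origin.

x̄ = 146.42 mm, ȳ = 55.39 mm

plate: A = 300 × 110 = 33000.00, centroid at (150.00, 55.00).
hole: A = −(113 × 29) = -3277.00, centroid at (182.50, 51.50).
ΣA = 29723.00 mm², ΣAx̄ = 4351947.50 mm³, ΣAȳ = 1646234.50 mm³.
x̄ = 4351947.50/29723.00 = 146.42 mm; ȳ = 1646234.50/29723.00 = 55.39 mm.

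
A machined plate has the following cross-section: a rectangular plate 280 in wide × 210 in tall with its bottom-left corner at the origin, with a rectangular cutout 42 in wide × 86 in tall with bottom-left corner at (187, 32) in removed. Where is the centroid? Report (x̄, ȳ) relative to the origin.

Part | A | x̄ᵢ | ȳᵢ | A·x̄ᵢ | A·ȳᵢ
plate | 58800.00 | 140.00 | 105.00 | 8232000.00 | 6174000.00
hole | -3612.00 | 208.00 | 75.00 | -751296.00 | -270900.00
Σ | 55188.00 |  |  | 7480704.00 | 5903100.00
x̄ = 7480704.00 / 55188.00 = 135.55 in
ȳ = 5903100.00 / 55188.00 = 106.96 in

x̄ = 135.55 in, ȳ = 106.96 in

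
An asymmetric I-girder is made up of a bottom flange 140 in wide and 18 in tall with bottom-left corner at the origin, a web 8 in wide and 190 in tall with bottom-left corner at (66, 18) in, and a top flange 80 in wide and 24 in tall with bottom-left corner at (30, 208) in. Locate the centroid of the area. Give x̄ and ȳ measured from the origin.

Part | A | x̄ᵢ | ȳᵢ | A·x̄ᵢ | A·ȳᵢ
bottom flange | 2520.00 | 70.00 | 9.00 | 176400.00 | 22680.00
web | 1520.00 | 70.00 | 113.00 | 106400.00 | 171760.00
top flange | 1920.00 | 70.00 | 220.00 | 134400.00 | 422400.00
Σ | 5960.00 |  |  | 417200.00 | 616840.00
x̄ = 417200.00 / 5960.00 = 70.00 in
ȳ = 616840.00 / 5960.00 = 103.50 in

x̄ = 70.00 in, ȳ = 103.50 in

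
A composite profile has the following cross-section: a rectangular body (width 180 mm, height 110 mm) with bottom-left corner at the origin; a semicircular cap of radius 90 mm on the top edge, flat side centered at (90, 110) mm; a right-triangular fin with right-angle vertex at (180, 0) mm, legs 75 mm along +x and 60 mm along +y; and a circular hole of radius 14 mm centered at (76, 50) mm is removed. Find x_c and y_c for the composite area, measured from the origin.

x_c = 97.83 mm, y_c = 87.50 mm

rectangular body: A = 180 × 110 = 19800.00, centroid at (90.00, 55.00).
semicircular top: A = ½π·90² = 12723.45, centroid at (90.00, 148.20).
triangular fin: A = ½·75·60 = 2250.00, centroid at (205.00, 20.00).
hole: A = −π·14² = -615.75, centroid at (76.00, 50.00).
ΣA = 34157.70 mm², ΣAx_c = 3341563.36 mm³, ΣAy_c = 2988791.92 mm³.
x_c = 3341563.36/34157.70 = 97.83 mm; y_c = 2988791.92/34157.70 = 87.50 mm.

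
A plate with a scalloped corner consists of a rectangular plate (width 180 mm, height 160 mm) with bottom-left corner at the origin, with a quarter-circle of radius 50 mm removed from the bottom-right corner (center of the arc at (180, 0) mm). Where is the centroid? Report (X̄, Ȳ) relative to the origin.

plate: A = 180 × 160 = 28800.00, centroid at (90.00, 80.00).
removed quarter-circle: A = −¼π·50² = -1963.50, centroid at (158.78, 21.22).
ΣA = 26836.50 mm², ΣAX̄ = 2280237.49 mm³, ΣAȲ = 2262333.33 mm³.
X̄ = 2280237.49/26836.50 = 84.97 mm; Ȳ = 2262333.33/26836.50 = 84.30 mm.

X̄ = 84.97 mm, Ȳ = 84.30 mm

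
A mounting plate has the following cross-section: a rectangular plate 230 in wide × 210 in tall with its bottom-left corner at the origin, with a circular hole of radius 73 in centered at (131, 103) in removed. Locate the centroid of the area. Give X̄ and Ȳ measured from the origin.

X̄ = 106.51 in, Ȳ = 106.06 in

Part | A | x̄ᵢ | ȳᵢ | A·x̄ᵢ | A·ȳᵢ
plate | 48300.00 | 115.00 | 105.00 | 5554500.00 | 5071500.00
hole | -16741.55 | 131.00 | 103.00 | -2193142.69 | -1724379.37
Σ | 31558.45 |  |  | 3361357.31 | 3347120.63
X̄ = 3361357.31 / 31558.45 = 106.51 in
Ȳ = 3347120.63 / 31558.45 = 106.06 in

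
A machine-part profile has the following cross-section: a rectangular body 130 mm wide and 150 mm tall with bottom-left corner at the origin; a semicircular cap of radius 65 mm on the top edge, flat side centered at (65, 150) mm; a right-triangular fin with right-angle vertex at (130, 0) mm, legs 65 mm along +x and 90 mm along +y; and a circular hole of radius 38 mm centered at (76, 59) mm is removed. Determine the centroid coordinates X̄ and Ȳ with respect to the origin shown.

Part | A | x̄ᵢ | ȳᵢ | A·x̄ᵢ | A·ȳᵢ
rectangular body | 19500.00 | 65.00 | 75.00 | 1267500.00 | 1462500.00
semicircular top | 6636.61 | 65.00 | 177.59 | 431379.94 | 1178575.51
triangular fin | 2925.00 | 151.67 | 30.00 | 443625.00 | 87750.00
hole | -4536.46 | 76.00 | 59.00 | -344770.94 | -267651.13
Σ | 24525.15 |  |  | 1797734.00 | 2461174.38
X̄ = 1797734.00 / 24525.15 = 73.30 mm
Ȳ = 2461174.38 / 24525.15 = 100.35 mm

X̄ = 73.30 mm, Ȳ = 100.35 mm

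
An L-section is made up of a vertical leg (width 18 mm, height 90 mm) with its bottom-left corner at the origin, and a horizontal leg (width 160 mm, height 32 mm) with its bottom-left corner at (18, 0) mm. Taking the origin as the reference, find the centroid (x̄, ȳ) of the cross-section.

x̄ = 76.61 mm, ȳ = 22.97 mm

vertical leg: A = 18 × 90 = 1620.00, centroid at (9.00, 45.00).
horizontal leg: A = 160 × 32 = 5120.00, centroid at (98.00, 16.00).
ΣA = 6740.00 mm², ΣAx̄ = 516340.00 mm³, ΣAȳ = 154820.00 mm³.
x̄ = 516340.00/6740.00 = 76.61 mm; ȳ = 154820.00/6740.00 = 22.97 mm.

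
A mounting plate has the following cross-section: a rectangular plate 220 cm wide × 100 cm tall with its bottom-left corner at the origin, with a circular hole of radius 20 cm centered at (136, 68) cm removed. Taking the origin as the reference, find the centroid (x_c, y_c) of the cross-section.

x_c = 108.42 cm, y_c = 48.91 cm

plate: A = 220 × 100 = 22000.00, centroid at (110.00, 50.00).
hole: A = −π·20² = -1256.64, centroid at (136.00, 68.00).
ΣA = 20743.36 cm², ΣAx_c = 2249097.36 cm³, ΣAy_c = 1014548.68 cm³.
x_c = 2249097.36/20743.36 = 108.42 cm; y_c = 1014548.68/20743.36 = 48.91 cm.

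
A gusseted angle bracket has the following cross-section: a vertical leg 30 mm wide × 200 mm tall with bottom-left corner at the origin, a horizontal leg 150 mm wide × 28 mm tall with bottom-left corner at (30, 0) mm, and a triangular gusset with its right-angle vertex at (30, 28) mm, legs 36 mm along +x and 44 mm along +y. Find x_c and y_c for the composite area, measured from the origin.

x_c = 51.33 mm, y_c = 63.01 mm

vertical leg: A = 30 × 200 = 6000.00, centroid at (15.00, 100.00).
horizontal leg: A = 150 × 28 = 4200.00, centroid at (105.00, 14.00).
gusset: A = ½·36·44 = 792.00, centroid at (42.00, 42.67).
ΣA = 10992.00 mm²
ΣAx_c = (6000.00)(15.00) + (4200.00)(105.00) + (792.00)(42.00) = 564264.00 mm³
ΣAy_c = (6000.00)(100.00) + (4200.00)(14.00) + (792.00)(42.67) = 692592.00 mm³
x_c = 564264.00 / 10992.00 = 51.33 mm
y_c = 692592.00 / 10992.00 = 63.01 mm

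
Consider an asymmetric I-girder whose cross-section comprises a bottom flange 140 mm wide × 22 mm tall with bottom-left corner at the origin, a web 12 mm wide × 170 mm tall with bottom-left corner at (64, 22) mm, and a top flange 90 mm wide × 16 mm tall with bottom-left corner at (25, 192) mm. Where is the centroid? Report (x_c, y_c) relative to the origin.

bottom flange: A = 140 × 22 = 3080.00, centroid at (70.00, 11.00).
web: A = 12 × 170 = 2040.00, centroid at (70.00, 107.00).
top flange: A = 90 × 16 = 1440.00, centroid at (70.00, 200.00).
ΣA = 6560.00 mm²
ΣAx_c = (3080.00)(70.00) + (2040.00)(70.00) + (1440.00)(70.00) = 459200.00 mm³
ΣAy_c = (3080.00)(11.00) + (2040.00)(107.00) + (1440.00)(200.00) = 540160.00 mm³
x_c = 459200.00 / 6560.00 = 70.00 mm
y_c = 540160.00 / 6560.00 = 82.34 mm

x_c = 70.00 mm, y_c = 82.34 mm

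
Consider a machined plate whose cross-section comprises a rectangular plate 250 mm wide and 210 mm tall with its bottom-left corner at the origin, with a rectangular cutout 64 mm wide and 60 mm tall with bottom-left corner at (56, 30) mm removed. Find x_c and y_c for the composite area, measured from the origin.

plate: A = 250 × 210 = 52500.00, centroid at (125.00, 105.00).
hole: A = −(64 × 60) = -3840.00, centroid at (88.00, 60.00).
ΣA = 48660.00 mm², ΣAx_c = 6224580.00 mm³, ΣAy_c = 5282100.00 mm³.
x_c = 6224580.00/48660.00 = 127.92 mm; y_c = 5282100.00/48660.00 = 108.55 mm.

x_c = 127.92 mm, y_c = 108.55 mm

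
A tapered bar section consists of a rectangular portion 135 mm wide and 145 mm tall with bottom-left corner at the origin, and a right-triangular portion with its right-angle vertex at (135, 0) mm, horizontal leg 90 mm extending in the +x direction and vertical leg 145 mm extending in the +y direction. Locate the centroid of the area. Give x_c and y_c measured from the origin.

rectangular portion: A = 135 × 145 = 19575.00, centroid at (67.50, 72.50).
triangular portion: A = ½·90·145 = 6525.00, centroid at (165.00, 48.33).
ΣA = 26100.00 mm², ΣAx_c = 2397937.50 mm³, ΣAy_c = 1734562.50 mm³.
x_c = 2397937.50/26100.00 = 91.88 mm; y_c = 1734562.50/26100.00 = 66.46 mm.

x_c = 91.88 mm, y_c = 66.46 mm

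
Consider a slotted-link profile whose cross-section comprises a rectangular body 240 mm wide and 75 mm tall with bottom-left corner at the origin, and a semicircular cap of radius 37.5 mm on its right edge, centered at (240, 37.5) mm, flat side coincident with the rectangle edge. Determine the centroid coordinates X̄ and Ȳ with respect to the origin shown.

X̄ = 134.86 mm, Ȳ = 37.50 mm

rectangular body: A = 240 × 75 = 18000.00, centroid at (120.00, 37.50).
semicircular end: A = ½π·37.5² = 2208.93, centroid at (255.92, 37.50).
ΣA = 20208.93 mm², ΣAX̄ = 2725300.01 mm³, ΣAȲ = 757834.96 mm³.
X̄ = 2725300.01/20208.93 = 134.86 mm; Ȳ = 757834.96/20208.93 = 37.50 mm.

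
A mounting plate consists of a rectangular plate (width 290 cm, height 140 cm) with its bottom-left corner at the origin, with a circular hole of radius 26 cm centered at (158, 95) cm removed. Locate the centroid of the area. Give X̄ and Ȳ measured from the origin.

Part | A | x̄ᵢ | ȳᵢ | A·x̄ᵢ | A·ȳᵢ
plate | 40600.00 | 145.00 | 70.00 | 5887000.00 | 2842000.00
hole | -2123.72 | 158.00 | 95.00 | -335547.23 | -201753.08
Σ | 38476.28 |  |  | 5551452.77 | 2640246.92
X̄ = 5551452.77 / 38476.28 = 144.28 cm
Ȳ = 2640246.92 / 38476.28 = 68.62 cm

X̄ = 144.28 cm, Ȳ = 68.62 cm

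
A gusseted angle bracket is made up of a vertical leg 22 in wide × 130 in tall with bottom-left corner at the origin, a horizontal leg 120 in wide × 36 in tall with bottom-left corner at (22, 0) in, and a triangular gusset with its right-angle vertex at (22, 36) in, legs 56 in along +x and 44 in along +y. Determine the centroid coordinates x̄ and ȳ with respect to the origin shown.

x̄ = 51.81 in, ȳ = 38.76 in

Part | A | x̄ᵢ | ȳᵢ | A·x̄ᵢ | A·ȳᵢ
vertical leg | 2860.00 | 11.00 | 65.00 | 31460.00 | 185900.00
horizontal leg | 4320.00 | 82.00 | 18.00 | 354240.00 | 77760.00
gusset | 1232.00 | 40.67 | 50.67 | 50101.33 | 62421.33
Σ | 8412.00 |  |  | 435801.33 | 326081.33
x̄ = 435801.33 / 8412.00 = 51.81 in
ȳ = 326081.33 / 8412.00 = 38.76 in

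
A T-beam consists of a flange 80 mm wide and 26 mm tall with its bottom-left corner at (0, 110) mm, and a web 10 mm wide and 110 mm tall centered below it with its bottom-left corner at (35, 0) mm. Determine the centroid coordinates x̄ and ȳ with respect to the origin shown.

x̄ = 40.00 mm, ȳ = 99.48 mm

web: A = 10 × 110 = 1100.00, centroid at (40.00, 55.00).
flange: A = 80 × 26 = 2080.00, centroid at (40.00, 123.00).
ΣA = 3180.00 mm²
ΣAx̄ = (1100.00)(40.00) + (2080.00)(40.00) = 127200.00 mm³
ΣAȳ = (1100.00)(55.00) + (2080.00)(123.00) = 316340.00 mm³
x̄ = 127200.00 / 3180.00 = 40.00 mm
ȳ = 316340.00 / 3180.00 = 99.48 mm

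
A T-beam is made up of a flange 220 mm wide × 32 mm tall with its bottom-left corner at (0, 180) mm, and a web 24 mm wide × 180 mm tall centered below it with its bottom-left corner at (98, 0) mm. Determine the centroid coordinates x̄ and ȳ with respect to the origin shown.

Part | A | x̄ᵢ | ȳᵢ | A·x̄ᵢ | A·ȳᵢ
web | 4320.00 | 110.00 | 90.00 | 475200.00 | 388800.00
flange | 7040.00 | 110.00 | 196.00 | 774400.00 | 1379840.00
Σ | 11360.00 |  |  | 1249600.00 | 1768640.00
x̄ = 1249600.00 / 11360.00 = 110.00 mm
ȳ = 1768640.00 / 11360.00 = 155.69 mm

x̄ = 110.00 mm, ȳ = 155.69 mm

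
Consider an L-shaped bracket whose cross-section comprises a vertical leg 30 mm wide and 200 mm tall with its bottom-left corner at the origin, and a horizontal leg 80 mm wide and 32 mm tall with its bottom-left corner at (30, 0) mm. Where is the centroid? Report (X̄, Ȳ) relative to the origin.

X̄ = 31.45 mm, Ȳ = 74.88 mm

vertical leg: A = 30 × 200 = 6000.00, centroid at (15.00, 100.00).
horizontal leg: A = 80 × 32 = 2560.00, centroid at (70.00, 16.00).
ΣA = 8560.00 mm²
ΣAX̄ = (6000.00)(15.00) + (2560.00)(70.00) = 269200.00 mm³
ΣAȲ = (6000.00)(100.00) + (2560.00)(16.00) = 640960.00 mm³
X̄ = 269200.00 / 8560.00 = 31.45 mm
Ȳ = 640960.00 / 8560.00 = 74.88 mm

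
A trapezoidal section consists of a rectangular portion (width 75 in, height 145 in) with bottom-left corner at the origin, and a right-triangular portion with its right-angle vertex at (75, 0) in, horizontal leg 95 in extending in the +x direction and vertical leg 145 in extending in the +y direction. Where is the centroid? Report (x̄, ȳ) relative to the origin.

x̄ = 64.32 in, ȳ = 63.13 in

rectangular portion: A = 75 × 145 = 10875.00, centroid at (37.50, 72.50).
triangular portion: A = ½·95·145 = 6887.50, centroid at (106.67, 48.33).
ΣA = 17762.50 in², ΣAx̄ = 1142479.17 in³, ΣAȳ = 1121333.33 in³.
x̄ = 1142479.17/17762.50 = 64.32 in; ȳ = 1121333.33/17762.50 = 63.13 in.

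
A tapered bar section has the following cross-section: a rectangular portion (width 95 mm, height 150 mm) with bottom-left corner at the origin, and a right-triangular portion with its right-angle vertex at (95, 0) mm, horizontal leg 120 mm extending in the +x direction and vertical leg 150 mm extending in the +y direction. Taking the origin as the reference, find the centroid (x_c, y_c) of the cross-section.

Part | A | x̄ᵢ | ȳᵢ | A·x̄ᵢ | A·ȳᵢ
rectangular portion | 14250.00 | 47.50 | 75.00 | 676875.00 | 1068750.00
triangular portion | 9000.00 | 135.00 | 50.00 | 1215000.00 | 450000.00
Σ | 23250.00 |  |  | 1891875.00 | 1518750.00
x_c = 1891875.00 / 23250.00 = 81.37 mm
y_c = 1518750.00 / 23250.00 = 65.32 mm

x_c = 81.37 mm, y_c = 65.32 mm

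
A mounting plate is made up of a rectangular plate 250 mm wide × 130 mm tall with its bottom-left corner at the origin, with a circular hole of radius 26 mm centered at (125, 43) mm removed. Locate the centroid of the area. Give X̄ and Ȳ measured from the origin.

X̄ = 125.00 mm, Ȳ = 66.54 mm

plate: A = 250 × 130 = 32500.00, centroid at (125.00, 65.00).
hole: A = −π·26² = -2123.72, centroid at (125.00, 43.00).
ΣA = 30376.28 mm², ΣAX̄ = 3797035.42 mm³, ΣAȲ = 2021180.18 mm³.
X̄ = 3797035.42/30376.28 = 125.00 mm; Ȳ = 2021180.18/30376.28 = 66.54 mm.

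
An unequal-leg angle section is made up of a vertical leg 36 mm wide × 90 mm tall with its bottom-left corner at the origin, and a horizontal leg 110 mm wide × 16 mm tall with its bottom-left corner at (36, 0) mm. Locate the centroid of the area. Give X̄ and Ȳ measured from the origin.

vertical leg: A = 36 × 90 = 3240.00, centroid at (18.00, 45.00).
horizontal leg: A = 110 × 16 = 1760.00, centroid at (91.00, 8.00).
ΣA = 5000.00 mm², ΣAX̄ = 218480.00 mm³, ΣAȲ = 159880.00 mm³.
X̄ = 218480.00/5000.00 = 43.70 mm; Ȳ = 159880.00/5000.00 = 31.98 mm.

X̄ = 43.70 mm, Ȳ = 31.98 mm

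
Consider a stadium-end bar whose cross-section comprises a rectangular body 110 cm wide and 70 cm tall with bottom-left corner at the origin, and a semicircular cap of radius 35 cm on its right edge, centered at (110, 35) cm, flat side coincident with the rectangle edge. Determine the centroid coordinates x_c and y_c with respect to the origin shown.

Part | A | x̄ᵢ | ȳᵢ | A·x̄ᵢ | A·ȳᵢ
rectangular body | 7700.00 | 55.00 | 35.00 | 423500.00 | 269500.00
semicircular end | 1924.23 | 124.85 | 35.00 | 240248.14 | 67347.89
Σ | 9624.23 |  |  | 663748.14 | 336847.89
x_c = 663748.14 / 9624.23 = 68.97 cm
y_c = 336847.89 / 9624.23 = 35.00 cm

x_c = 68.97 cm, y_c = 35.00 cm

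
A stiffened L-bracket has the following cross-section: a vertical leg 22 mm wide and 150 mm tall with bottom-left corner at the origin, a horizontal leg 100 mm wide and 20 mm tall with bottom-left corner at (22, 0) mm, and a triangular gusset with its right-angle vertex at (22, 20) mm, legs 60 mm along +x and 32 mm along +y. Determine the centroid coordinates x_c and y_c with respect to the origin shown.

x_c = 35.24 mm, y_c = 47.43 mm

vertical leg: A = 22 × 150 = 3300.00, centroid at (11.00, 75.00).
horizontal leg: A = 100 × 20 = 2000.00, centroid at (72.00, 10.00).
gusset: A = ½·60·32 = 960.00, centroid at (42.00, 30.67).
ΣA = 6260.00 mm², ΣAx_c = 220620.00 mm³, ΣAy_c = 296940.00 mm³.
x_c = 220620.00/6260.00 = 35.24 mm; y_c = 296940.00/6260.00 = 47.43 mm.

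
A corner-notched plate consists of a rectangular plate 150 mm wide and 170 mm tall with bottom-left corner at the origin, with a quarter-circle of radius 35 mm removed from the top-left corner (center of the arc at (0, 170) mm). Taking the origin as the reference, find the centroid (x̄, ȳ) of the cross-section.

x̄ = 77.36 mm, ȳ = 82.25 mm

plate: A = 150 × 170 = 25500.00, centroid at (75.00, 85.00).
removed quarter-circle: A = −¼π·35² = -962.11, centroid at (14.85, 155.15).
ΣA = 24537.89 mm², ΣAx̄ = 1898208.33 mm³, ΣAȳ = 2018232.50 mm³.
x̄ = 1898208.33/24537.89 = 77.36 mm; ȳ = 2018232.50/24537.89 = 82.25 mm.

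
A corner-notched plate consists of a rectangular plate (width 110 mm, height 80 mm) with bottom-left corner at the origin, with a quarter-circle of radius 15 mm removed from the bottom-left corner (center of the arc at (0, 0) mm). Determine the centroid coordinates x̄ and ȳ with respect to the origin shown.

x̄ = 56.00 mm, ȳ = 40.69 mm

Part | A | x̄ᵢ | ȳᵢ | A·x̄ᵢ | A·ȳᵢ
plate | 8800.00 | 55.00 | 40.00 | 484000.00 | 352000.00
removed quarter-circle | -176.71 | 6.37 | 6.37 | -1125.00 | -1125.00
Σ | 8623.29 |  |  | 482875.00 | 350875.00
x̄ = 482875.00 / 8623.29 = 56.00 mm
ȳ = 350875.00 / 8623.29 = 40.69 mm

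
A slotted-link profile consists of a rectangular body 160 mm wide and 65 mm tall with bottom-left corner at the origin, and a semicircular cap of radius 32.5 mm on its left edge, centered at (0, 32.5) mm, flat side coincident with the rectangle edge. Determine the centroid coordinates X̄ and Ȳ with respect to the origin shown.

Part | A | x̄ᵢ | ȳᵢ | A·x̄ᵢ | A·ȳᵢ
rectangular body | 10400.00 | 80.00 | 32.50 | 832000.00 | 338000.00
semicircular end | 1659.15 | -13.79 | 32.50 | -22885.42 | 53922.49
Σ | 12059.15 |  |  | 809114.58 | 391922.49
X̄ = 809114.58 / 12059.15 = 67.10 mm
Ȳ = 391922.49 / 12059.15 = 32.50 mm

X̄ = 67.10 mm, Ȳ = 32.50 mm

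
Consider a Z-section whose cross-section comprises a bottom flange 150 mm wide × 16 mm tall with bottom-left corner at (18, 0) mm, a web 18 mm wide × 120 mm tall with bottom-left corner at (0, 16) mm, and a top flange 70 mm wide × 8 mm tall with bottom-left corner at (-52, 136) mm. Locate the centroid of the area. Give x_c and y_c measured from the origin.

Part | A | x̄ᵢ | ȳᵢ | A·x̄ᵢ | A·ȳᵢ
bottom flange | 2400.00 | 93.00 | 8.00 | 223200.00 | 19200.00
web | 2160.00 | 9.00 | 76.00 | 19440.00 | 164160.00
top flange | 560.00 | -17.00 | 140.00 | -9520.00 | 78400.00
Σ | 5120.00 |  |  | 233120.00 | 261760.00
x_c = 233120.00 / 5120.00 = 45.53 mm
y_c = 261760.00 / 5120.00 = 51.12 mm

x_c = 45.53 mm, y_c = 51.12 mm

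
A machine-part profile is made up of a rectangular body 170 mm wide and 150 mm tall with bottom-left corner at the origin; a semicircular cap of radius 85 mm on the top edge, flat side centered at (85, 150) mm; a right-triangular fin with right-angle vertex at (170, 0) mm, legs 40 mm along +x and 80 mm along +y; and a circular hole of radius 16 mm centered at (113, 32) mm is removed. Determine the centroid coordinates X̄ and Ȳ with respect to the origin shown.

rectangular body: A = 170 × 150 = 25500.00, centroid at (85.00, 75.00).
semicircular top: A = ½π·85² = 11349.00, centroid at (85.00, 186.08).
triangular fin: A = ½·40·80 = 1600.00, centroid at (183.33, 26.67).
hole: A = −π·16² = -804.25, centroid at (113.00, 32.00).
ΣA = 37644.76 mm²
ΣAX̄ = (25500.00)(85.00) + (11349.00)(85.00) + (1600.00)(183.33) + (-804.25)(113.00) = 3334618.64 mm³
ΣAȲ = (25500.00)(75.00) + (11349.00)(186.08) + (1600.00)(26.67) + (-804.25)(32.00) = 4041197.93 mm³
X̄ = 3334618.64 / 37644.76 = 88.58 mm
Ȳ = 4041197.93 / 37644.76 = 107.35 mm

X̄ = 88.58 mm, Ȳ = 107.35 mm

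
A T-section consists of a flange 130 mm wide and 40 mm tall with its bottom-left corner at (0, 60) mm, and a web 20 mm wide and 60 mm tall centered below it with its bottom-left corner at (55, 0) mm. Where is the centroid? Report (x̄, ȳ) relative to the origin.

Part | A | x̄ᵢ | ȳᵢ | A·x̄ᵢ | A·ȳᵢ
web | 1200.00 | 65.00 | 30.00 | 78000.00 | 36000.00
flange | 5200.00 | 65.00 | 80.00 | 338000.00 | 416000.00
Σ | 6400.00 |  |  | 416000.00 | 452000.00
x̄ = 416000.00 / 6400.00 = 65.00 mm
ȳ = 452000.00 / 6400.00 = 70.62 mm

x̄ = 65.00 mm, ȳ = 70.62 mm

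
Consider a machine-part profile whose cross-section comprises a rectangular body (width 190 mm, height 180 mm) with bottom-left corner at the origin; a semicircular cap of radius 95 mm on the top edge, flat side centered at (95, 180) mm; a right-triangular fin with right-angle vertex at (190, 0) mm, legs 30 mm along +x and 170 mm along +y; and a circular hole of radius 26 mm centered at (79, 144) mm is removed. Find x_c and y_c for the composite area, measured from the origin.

x_c = 101.18 mm, y_c = 123.76 mm

rectangular body: A = 190 × 180 = 34200.00, centroid at (95.00, 90.00).
semicircular top: A = ½π·95² = 14176.44, centroid at (95.00, 220.32).
triangular fin: A = ½·30·170 = 2550.00, centroid at (200.00, 56.67).
hole: A = −π·26² = -2123.72, centroid at (79.00, 144.00).
ΣA = 48802.72 mm²
ΣAx_c = (34200.00)(95.00) + (14176.44)(95.00) + (2550.00)(200.00) + (-2123.72)(79.00) = 4937987.89 mm³
ΣAy_c = (34200.00)(90.00) + (14176.44)(220.32) + (2550.00)(56.67) + (-2123.72)(144.00) = 6040026.77 mm³
x_c = 4937987.89 / 48802.72 = 101.18 mm
y_c = 6040026.77 / 48802.72 = 123.76 mm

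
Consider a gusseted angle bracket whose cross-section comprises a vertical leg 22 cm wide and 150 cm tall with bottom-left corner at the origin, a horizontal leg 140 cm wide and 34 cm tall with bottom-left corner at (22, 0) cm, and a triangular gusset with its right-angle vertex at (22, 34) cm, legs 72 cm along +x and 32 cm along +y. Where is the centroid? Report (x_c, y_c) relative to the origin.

vertical leg: A = 22 × 150 = 3300.00, centroid at (11.00, 75.00).
horizontal leg: A = 140 × 34 = 4760.00, centroid at (92.00, 17.00).
gusset: A = ½·72·32 = 1152.00, centroid at (46.00, 44.67).
ΣA = 9212.00 cm², ΣAx_c = 527212.00 cm³, ΣAy_c = 379876.00 cm³.
x_c = 527212.00/9212.00 = 57.23 cm; y_c = 379876.00/9212.00 = 41.24 cm.

x_c = 57.23 cm, y_c = 41.24 cm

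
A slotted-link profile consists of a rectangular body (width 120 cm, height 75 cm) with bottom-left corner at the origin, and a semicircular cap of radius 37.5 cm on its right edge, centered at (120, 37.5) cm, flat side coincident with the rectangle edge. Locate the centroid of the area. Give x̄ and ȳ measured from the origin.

x̄ = 74.96 cm, ȳ = 37.50 cm

rectangular body: A = 120 × 75 = 9000.00, centroid at (60.00, 37.50).
semicircular end: A = ½π·37.5² = 2208.93, centroid at (135.92, 37.50).
ΣA = 11208.93 cm²
ΣAx̄ = (9000.00)(60.00) + (2208.93)(135.92) = 840228.13 cm³
ΣAȳ = (9000.00)(37.50) + (2208.93)(37.50) = 420334.96 cm³
x̄ = 840228.13 / 11208.93 = 74.96 cm
ȳ = 420334.96 / 11208.93 = 37.50 cm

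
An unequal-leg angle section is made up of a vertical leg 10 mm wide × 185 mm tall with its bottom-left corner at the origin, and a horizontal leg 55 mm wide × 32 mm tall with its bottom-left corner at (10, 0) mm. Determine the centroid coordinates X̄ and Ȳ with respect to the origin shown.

X̄ = 20.84 mm, Ȳ = 55.20 mm

vertical leg: A = 10 × 185 = 1850.00, centroid at (5.00, 92.50).
horizontal leg: A = 55 × 32 = 1760.00, centroid at (37.50, 16.00).
ΣA = 3610.00 mm², ΣAX̄ = 75250.00 mm³, ΣAȲ = 199285.00 mm³.
X̄ = 75250.00/3610.00 = 20.84 mm; Ȳ = 199285.00/3610.00 = 55.20 mm.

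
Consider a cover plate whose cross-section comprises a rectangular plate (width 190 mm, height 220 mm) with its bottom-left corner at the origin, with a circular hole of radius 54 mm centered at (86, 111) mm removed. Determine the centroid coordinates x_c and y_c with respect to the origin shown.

x_c = 97.53 mm, y_c = 109.72 mm

Part | A | x̄ᵢ | ȳᵢ | A·x̄ᵢ | A·ȳᵢ
plate | 41800.00 | 95.00 | 110.00 | 3971000.00 | 4598000.00
hole | -9160.88 | 86.00 | 111.00 | -787836.04 | -1016858.14
Σ | 32639.12 |  |  | 3183163.96 | 3581141.86
x_c = 3183163.96 / 32639.12 = 97.53 mm
y_c = 3581141.86 / 32639.12 = 109.72 mm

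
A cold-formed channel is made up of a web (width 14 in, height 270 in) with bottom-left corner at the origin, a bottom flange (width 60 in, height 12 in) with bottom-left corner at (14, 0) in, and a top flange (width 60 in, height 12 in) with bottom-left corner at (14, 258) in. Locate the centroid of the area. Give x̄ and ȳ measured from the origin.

Part | A | x̄ᵢ | ȳᵢ | A·x̄ᵢ | A·ȳᵢ
web | 3780.00 | 7.00 | 135.00 | 26460.00 | 510300.00
bottom flange | 720.00 | 44.00 | 6.00 | 31680.00 | 4320.00
top flange | 720.00 | 44.00 | 264.00 | 31680.00 | 190080.00
Σ | 5220.00 |  |  | 89820.00 | 704700.00
x̄ = 89820.00 / 5220.00 = 17.21 in
ȳ = 704700.00 / 5220.00 = 135.00 in

x̄ = 17.21 in, ȳ = 135.00 in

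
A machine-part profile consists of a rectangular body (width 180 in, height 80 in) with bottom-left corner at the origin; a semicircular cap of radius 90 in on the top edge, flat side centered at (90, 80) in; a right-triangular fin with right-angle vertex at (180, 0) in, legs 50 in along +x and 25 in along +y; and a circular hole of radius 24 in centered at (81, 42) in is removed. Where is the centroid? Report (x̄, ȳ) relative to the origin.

x̄ = 93.20 in, ȳ = 77.45 in

rectangular body: A = 180 × 80 = 14400.00, centroid at (90.00, 40.00).
semicircular top: A = ½π·90² = 12723.45, centroid at (90.00, 118.20).
triangular fin: A = ½·50·25 = 625.00, centroid at (196.67, 8.33).
hole: A = −π·24² = -1809.56, centroid at (81.00, 42.00).
ΣA = 25938.89 in², ΣAx̄ = 2417453.04 in³, ΣAȳ = 2009082.94 in³.
x̄ = 2417453.04/25938.89 = 93.20 in; ȳ = 2009082.94/25938.89 = 77.45 in.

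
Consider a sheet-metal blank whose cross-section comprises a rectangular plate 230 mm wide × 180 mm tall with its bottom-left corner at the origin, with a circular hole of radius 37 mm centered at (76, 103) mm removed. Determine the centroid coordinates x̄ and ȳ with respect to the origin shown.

x̄ = 119.52 mm, ȳ = 88.49 mm

plate: A = 230 × 180 = 41400.00, centroid at (115.00, 90.00).
hole: A = −π·37² = -4300.84, centroid at (76.00, 103.00).
ΣA = 37099.16 mm²
ΣAx̄ = (41400.00)(115.00) + (-4300.84)(76.00) = 4434136.13 mm³
ΣAȳ = (41400.00)(90.00) + (-4300.84)(103.00) = 3283013.44 mm³
x̄ = 4434136.13 / 37099.16 = 119.52 mm
ȳ = 3283013.44 / 37099.16 = 88.49 mm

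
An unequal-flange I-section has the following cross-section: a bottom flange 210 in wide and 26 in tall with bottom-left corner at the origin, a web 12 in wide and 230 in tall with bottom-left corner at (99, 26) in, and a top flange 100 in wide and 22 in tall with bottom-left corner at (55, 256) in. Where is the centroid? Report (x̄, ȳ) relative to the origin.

bottom flange: A = 210 × 26 = 5460.00, centroid at (105.00, 13.00).
web: A = 12 × 230 = 2760.00, centroid at (105.00, 141.00).
top flange: A = 100 × 22 = 2200.00, centroid at (105.00, 267.00).
ΣA = 10420.00 in²
ΣAx̄ = (5460.00)(105.00) + (2760.00)(105.00) + (2200.00)(105.00) = 1094100.00 in³
ΣAȳ = (5460.00)(13.00) + (2760.00)(141.00) + (2200.00)(267.00) = 1047540.00 in³
x̄ = 1094100.00 / 10420.00 = 105.00 in
ȳ = 1047540.00 / 10420.00 = 100.53 in

x̄ = 105.00 in, ȳ = 100.53 in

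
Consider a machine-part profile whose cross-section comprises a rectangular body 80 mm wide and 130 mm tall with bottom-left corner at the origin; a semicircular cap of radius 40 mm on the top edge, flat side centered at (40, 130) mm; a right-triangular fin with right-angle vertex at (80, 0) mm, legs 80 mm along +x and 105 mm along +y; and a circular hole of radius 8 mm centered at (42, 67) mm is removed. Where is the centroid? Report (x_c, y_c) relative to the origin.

x_c = 56.53 mm, y_c = 69.71 mm

Part | A | x̄ᵢ | ȳᵢ | A·x̄ᵢ | A·ȳᵢ
rectangular body | 10400.00 | 40.00 | 65.00 | 416000.00 | 676000.00
semicircular top | 2513.27 | 40.00 | 146.98 | 100530.96 | 369392.30
triangular fin | 4200.00 | 106.67 | 35.00 | 448000.00 | 147000.00
hole | -201.06 | 42.00 | 67.00 | -8444.60 | -13471.15
Σ | 16912.21 |  |  | 956086.36 | 1178921.15
x_c = 956086.36 / 16912.21 = 56.53 mm
y_c = 1178921.15 / 16912.21 = 69.71 mm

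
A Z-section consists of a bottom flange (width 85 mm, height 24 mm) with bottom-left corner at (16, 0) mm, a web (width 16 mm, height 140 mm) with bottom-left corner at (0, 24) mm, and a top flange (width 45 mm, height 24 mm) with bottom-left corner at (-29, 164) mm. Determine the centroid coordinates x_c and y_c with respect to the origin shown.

bottom flange: A = 85 × 24 = 2040.00, centroid at (58.50, 12.00).
web: A = 16 × 140 = 2240.00, centroid at (8.00, 94.00).
top flange: A = 45 × 24 = 1080.00, centroid at (-6.50, 176.00).
ΣA = 5360.00 mm², ΣAx_c = 130240.00 mm³, ΣAy_c = 425120.00 mm³.
x_c = 130240.00/5360.00 = 24.30 mm; y_c = 425120.00/5360.00 = 79.31 mm.

x_c = 24.30 mm, y_c = 79.31 mm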